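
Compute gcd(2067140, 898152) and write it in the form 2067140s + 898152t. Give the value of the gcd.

4

Repeated division:
2067140 = 2·898152 + 270836
898152 = 3·270836 + 85644
270836 = 3·85644 + 13904
85644 = 6·13904 + 2220
13904 = 6·2220 + 584
2220 = 3·584 + 468
584 = 1·468 + 116
468 = 4·116 + 4
116 = 29·4 + 0
gcd(2067140, 898152) = 4.
Working backward:
4 = 468 − 4·116
4 = −4·584 + 5·468
4 = 5·2220 − 19·584
4 = −19·13904 + 119·2220
4 = 119·85644 − 733·13904
4 = −733·270836 + 2318·85644
4 = 2318·898152 − 7687·270836
4 = −7687·2067140 + 17692·898152
So 4 = (-7687)·2067140 + (17692)·898152.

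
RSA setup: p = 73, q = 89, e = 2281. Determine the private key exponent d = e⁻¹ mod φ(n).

φ(n) = (p−1)(q−1) = 72·88 = 6336.
Need d with 2281·d ≡ 1 (mod 6336). Apply the extended Euclidean algorithm:
6336 = 2·2281 + 1774
2281 = 1·1774 + 507
1774 = 3·507 + 253
507 = 2·253 + 1
253 = 253·1 + 0
Back-substitute:
1 = 507 − 2·253
1 = −2·1774 + 7·507
1 = 7·2281 − 9·1774
1 = −9·6336 + 25·2281
So 2281·25 ≡ 1 (mod 6336), hence d = 25.

25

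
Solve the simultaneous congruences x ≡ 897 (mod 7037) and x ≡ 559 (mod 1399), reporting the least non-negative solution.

Write x = 897 + 7037·k. Then 7037·k ≡ 559 − 897 ≡ 1061 (mod 1399).
Need 7037⁻¹ mod 1399. Extended Euclid on (1399, 42):
1399 = 33·42 + 13
42 = 3·13 + 3
13 = 4·3 + 1
3 = 3·1 + 0
Back-substitute:
1 = 13 − 4·3
1 = −4·42 + 13·13
1 = 13·1399 − 433·42
7037⁻¹ ≡ 966 (mod 1399), so k ≡ 966·1061 ≡ 858 (mod 1399).
x = 897 + 7037·858 = 6038643.

6038643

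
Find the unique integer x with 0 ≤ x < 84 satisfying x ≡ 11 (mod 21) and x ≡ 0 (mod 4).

Write x = 11 + 21·k. Then 21·k ≡ 0 − 11 ≡ 1 (mod 4).
Need 21⁻¹ mod 4. Extended Euclid on (4, 1):
4 = 4·1 + 0
21⁻¹ ≡ 1 (mod 4), so k ≡ 1·1 ≡ 1 (mod 4).
x = 11 + 21·1 = 32.

32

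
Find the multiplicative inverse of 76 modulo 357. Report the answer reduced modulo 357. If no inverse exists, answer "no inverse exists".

202

Run Euclid on (357, 76):
357 = 4×76 + 53
76 = 1×53 + 23
53 = 2×23 + 7
23 = 3×7 + 2
7 = 3×2 + 1
2 = 2×1 + 0
The gcd is 1. Working backward:
1 = 7 − 3·2
1 = −3·23 + 10·7
1 = 10·53 − 23·23
1 = −23·76 + 33·53
1 = 33·357 − 155·76
Thus 76·(-155) ≡ 1 (mod 357); reducing, -155 mod 357 = 202.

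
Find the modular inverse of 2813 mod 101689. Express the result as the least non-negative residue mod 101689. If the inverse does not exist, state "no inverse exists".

Run Euclid on (101689, 2813):
101689 = 36·2813 + 421
2813 = 6·421 + 287
421 = 1·287 + 134
287 = 2·134 + 19
134 = 7·19 + 1
19 = 19·1 + 0
The gcd is 1. Working backward:
1 = 134 − 7·19
1 = −7·287 + 15·134
1 = 15·421 − 22·287
1 = −22·2813 + 147·421
1 = 147·101689 − 5314·2813
Hence 2813⁻¹ ≡ -5314 ≡ 96375 (mod 101689).

96375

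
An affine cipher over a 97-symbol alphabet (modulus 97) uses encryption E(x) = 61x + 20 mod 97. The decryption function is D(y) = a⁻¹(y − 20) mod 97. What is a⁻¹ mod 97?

Run Euclid on (97, 61):
97 = 1·61 + 36
61 = 1·36 + 25
36 = 1·25 + 11
25 = 2·11 + 3
11 = 3·3 + 2
3 = 1·2 + 1
2 = 2·1 + 0
Since gcd(61, 97) = 1, back-substitute to write 1 as a combination:
1 = 3 − 2
1 = −11 + 4·3
1 = 4·25 − 9·11
1 = −9·36 + 13·25
1 = 13·61 − 22·36
1 = −22·97 + 35·61
So 61·35 ≡ 1 (mod 97).

35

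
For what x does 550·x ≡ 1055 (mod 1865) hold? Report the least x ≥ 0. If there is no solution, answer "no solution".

46

First find gcd(550, 1865):
1865 = 3*550 + 215
550 = 2*215 + 120
215 = 1*120 + 95
120 = 1*95 + 25
95 = 3*25 + 20
25 = 1*20 + 5
20 = 4*5 + 0
gcd = 5 and 5 | 1055, so solutions exist. Divide through by 5: 110x ≡ 211 (mod 373).
Now find 110⁻¹ mod 373:
373 = 3×110 + 43
110 = 2×43 + 24
43 = 1×24 + 19
24 = 1×19 + 5
19 = 3×5 + 4
5 = 1×4 + 1
4 = 4×1 + 0
Back-substitute:
1 = 5 − 4
1 = −19 + 4·5
1 = 4·24 − 5·19
1 = −5·43 + 9·24
1 = 9·110 − 23·43
1 = −23·373 + 78·110
So 110⁻¹ ≡ 78 (mod 373).
Then x ≡ 78·211 ≡ 46 (mod 373); the smallest non-negative solution is x = 46.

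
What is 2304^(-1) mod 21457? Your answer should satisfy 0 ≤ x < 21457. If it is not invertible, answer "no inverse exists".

Run Euclid on (21457, 2304):
21457 = 9·2304 + 721
2304 = 3·721 + 141
721 = 5·141 + 16
141 = 8·16 + 13
16 = 1·13 + 3
13 = 4·3 + 1
3 = 3·1 + 0
gcd = 1, so the inverse exists. Back-substitute:
1 = 13 − 4·3
1 = −4·16 + 5·13
1 = 5·141 − 44·16
1 = −44·721 + 225·141
1 = 225·2304 − 719·721
1 = −719·21457 + 6696·2304
So 2304·6696 ≡ 1 (mod 21457).

6696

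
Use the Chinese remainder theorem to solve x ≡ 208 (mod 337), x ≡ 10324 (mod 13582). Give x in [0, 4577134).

Write x = 208 + 337·k. Then 337·k ≡ 10324 − 208 ≡ 10116 (mod 13582).
Need 337⁻¹ mod 13582. Extended Euclid on (13582, 337):
13582 = 40×337 + 102
337 = 3×102 + 31
102 = 3×31 + 9
31 = 3×9 + 4
9 = 2×4 + 1
4 = 4×1 + 0
Back-substitute:
1 = 9 − 2·4
1 = −2·31 + 7·9
1 = 7·102 − 23·31
1 = −23·337 + 76·102
1 = 76·13582 − 3063·337
337⁻¹ ≡ 10519 (mod 13582), so k ≡ 10519·10116 ≡ 8816 (mod 13582).
x = 208 + 337·8816 = 2971200.

2971200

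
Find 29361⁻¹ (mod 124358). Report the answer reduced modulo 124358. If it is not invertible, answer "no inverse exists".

38365

gcd(124358, 29361) by repeated division:
124358 = 4*29361 + 6914
29361 = 4*6914 + 1705
6914 = 4*1705 + 94
1705 = 18*94 + 13
94 = 7*13 + 3
13 = 4*3 + 1
3 = 3*1 + 0
Since gcd(29361, 124358) = 1, back-substitute to write 1 as a combination:
1 = 13 − 4·3
1 = −4·94 + 29·13
1 = 29·1705 − 526·94
1 = −526·6914 + 2133·1705
1 = 2133·29361 − 9058·6914
1 = −9058·124358 + 38365·29361
So 29361·38365 ≡ 1 (mod 124358).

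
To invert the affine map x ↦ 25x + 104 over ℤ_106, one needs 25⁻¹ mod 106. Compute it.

Extended Euclidean algorithm:
106 = 4×25 + 6
25 = 4×6 + 1
6 = 6×1 + 0
The gcd is 1. Working backward:
1 = 25 − 4·6
1 = −4·106 + 17·25
So 25·17 ≡ 1 (mod 106).

17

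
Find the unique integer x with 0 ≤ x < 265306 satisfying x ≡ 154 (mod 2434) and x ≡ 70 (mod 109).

Write x = 154 + 2434·k. Then 2434·k ≡ 70 − 154 ≡ 25 (mod 109).
Need 2434⁻¹ mod 109. Extended Euclid on (109, 36):
109 = 3×36 + 1
36 = 36×1 + 0
Back-substitute:
1 = 109 − 3·36
2434⁻¹ ≡ 106 (mod 109), so k ≡ 106·25 ≡ 34 (mod 109).
x = 154 + 2434·34 = 82910.

82910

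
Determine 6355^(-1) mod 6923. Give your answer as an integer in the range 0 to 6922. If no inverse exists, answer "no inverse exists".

6082

Extended Euclidean algorithm:
6923 = 1×6355 + 568
6355 = 11×568 + 107
568 = 5×107 + 33
107 = 3×33 + 8
33 = 4×8 + 1
8 = 8×1 + 0
The gcd is 1. Working backward:
1 = 33 − 4·8
1 = −4·107 + 13·33
1 = 13·568 − 69·107
1 = −69·6355 + 772·568
1 = 772·6923 − 841·6355
Hence 6355⁻¹ ≡ -841 ≡ 6082 (mod 6923).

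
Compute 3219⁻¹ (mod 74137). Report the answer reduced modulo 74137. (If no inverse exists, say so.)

58568

Run Euclid on (74137, 3219):
74137 = 23*3219 + 100
3219 = 32*100 + 19
100 = 5*19 + 5
19 = 3*5 + 4
5 = 1*4 + 1
4 = 4*1 + 0
The gcd is 1. Working backward:
1 = 5 − 4
1 = −19 + 4·5
1 = 4·100 − 21·19
1 = −21·3219 + 676·100
1 = 676·74137 − 15569·3219
Thus 3219·(-15569) ≡ 1 (mod 74137); reducing, -15569 mod 74137 = 58568.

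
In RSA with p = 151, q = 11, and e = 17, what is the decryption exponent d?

353

φ(n) = (p−1)(q−1) = 150·10 = 1500.
Need d with 17·d ≡ 1 (mod 1500). Apply the extended Euclidean algorithm:
1500 = 88×17 + 4
17 = 4×4 + 1
4 = 4×1 + 0
Back-substitute:
1 = 17 − 4·4
1 = −4·1500 + 353·17
So 17·353 ≡ 1 (mod 1500), hence d = 353.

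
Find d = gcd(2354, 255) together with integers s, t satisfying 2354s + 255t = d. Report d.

1

Apply Euclid's algorithm to 2354 and 255:
2354 = 9*255 + 59
255 = 4*59 + 19
59 = 3*19 + 2
19 = 9*2 + 1
2 = 2*1 + 0
gcd(2354, 255) = 1.
Working backward:
1 = 19 − 9·2
1 = −9·59 + 28·19
1 = 28·255 − 121·59
1 = −121·2354 + 1117·255
So 1 = (-121)·2354 + (1117)·255.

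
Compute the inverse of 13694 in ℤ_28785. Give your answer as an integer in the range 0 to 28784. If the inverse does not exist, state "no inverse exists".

Apply the Euclidean algorithm to 28785 and 13694:
28785 = 2*13694 + 1397
13694 = 9*1397 + 1121
1397 = 1*1121 + 276
1121 = 4*276 + 17
276 = 16*17 + 4
17 = 4*4 + 1
4 = 4*1 + 0
The gcd is 1. Working backward:
1 = 17 − 4·4
1 = −4·276 + 65·17
1 = 65·1121 − 264·276
1 = −264·1397 + 329·1121
1 = 329·13694 − 3225·1397
1 = −3225·28785 + 6779·13694
So 13694·6779 ≡ 1 (mod 28785).

6779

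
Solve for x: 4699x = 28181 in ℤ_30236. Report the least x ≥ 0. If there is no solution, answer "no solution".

21343

First find gcd(4699, 30236):
30236 = 6·4699 + 2042
4699 = 2·2042 + 615
2042 = 3·615 + 197
615 = 3·197 + 24
197 = 8·24 + 5
24 = 4·5 + 4
5 = 1·4 + 1
4 = 4·1 + 0
gcd = 1, so a unique solution mod 30236 exists.
Back-substitute for the Bézout coefficients:
1 = 5 − 4
1 = −24 + 5·5
1 = 5·197 − 41·24
1 = −41·615 + 128·197
1 = 128·2042 − 425·615
1 = −425·4699 + 978·2042
1 = 978·30236 − 6293·4699
So 4699·(-6293) ≡ 1 (mod 30236), giving 4699⁻¹ ≡ 23943.
x ≡ 4699⁻¹·28181 ≡ 23943·28181 ≡ 21343 (mod 30236).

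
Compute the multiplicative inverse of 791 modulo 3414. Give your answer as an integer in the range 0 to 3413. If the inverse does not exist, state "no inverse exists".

gcd(3414, 791) by repeated division:
3414 = 4×791 + 250
791 = 3×250 + 41
250 = 6×41 + 4
41 = 10×4 + 1
4 = 4×1 + 0
The gcd is 1. Working backward:
1 = 41 − 10·4
1 = −10·250 + 61·41
1 = 61·791 − 193·250
1 = −193·3414 + 833·791
So 791·833 ≡ 1 (mod 3414).

833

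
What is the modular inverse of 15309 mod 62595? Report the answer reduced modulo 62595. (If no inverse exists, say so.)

Euclidean algorithm on 62595, 15309:
62595 = 4×15309 + 1359
15309 = 11×1359 + 360
1359 = 3×360 + 279
360 = 1×279 + 81
279 = 3×81 + 36
81 = 2×36 + 9
36 = 4×9 + 0
Since gcd = 9 > 1, 15309 is not a unit mod 62595.

no inverse exists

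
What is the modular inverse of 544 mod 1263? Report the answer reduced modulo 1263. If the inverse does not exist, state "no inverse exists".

Extended Euclidean algorithm:
1263 = 2×544 + 175
544 = 3×175 + 19
175 = 9×19 + 4
19 = 4×4 + 3
4 = 1×3 + 1
3 = 3×1 + 0
The gcd is 1. Working backward:
1 = 4 − 3
1 = −19 + 5·4
1 = 5·175 − 46·19
1 = −46·544 + 143·175
1 = 143·1263 − 332·544
Thus 544·(-332) ≡ 1 (mod 1263); reducing, -332 mod 1263 = 931.

931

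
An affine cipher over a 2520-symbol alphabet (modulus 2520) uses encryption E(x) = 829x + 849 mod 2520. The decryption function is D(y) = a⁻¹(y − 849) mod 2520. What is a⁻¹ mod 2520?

Apply the Euclidean algorithm to 2520 and 829:
2520 = 3·829 + 33
829 = 25·33 + 4
33 = 8·4 + 1
4 = 4·1 + 0
The gcd is 1. Working backward:
1 = 33 − 8·4
1 = −8·829 + 201·33
1 = 201·2520 − 611·829
So 829·(-611) ≡ 1 (mod 2520), and -611 ≡ 1909 (mod 2520).

1909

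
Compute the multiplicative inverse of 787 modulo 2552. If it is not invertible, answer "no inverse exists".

1443

Extended Euclidean algorithm:
2552 = 3×787 + 191
787 = 4×191 + 23
191 = 8×23 + 7
23 = 3×7 + 2
7 = 3×2 + 1
2 = 2×1 + 0
gcd = 1, so the inverse exists. Back-substitute:
1 = 7 − 3·2
1 = −3·23 + 10·7
1 = 10·191 − 83·23
1 = −83·787 + 342·191
1 = 342·2552 − 1109·787
So 787·(-1109) ≡ 1 (mod 2552), and -1109 ≡ 1443 (mod 2552).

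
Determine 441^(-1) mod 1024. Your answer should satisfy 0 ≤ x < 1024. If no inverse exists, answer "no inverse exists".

Run Euclid on (1024, 441):
1024 = 2·441 + 142
441 = 3·142 + 15
142 = 9·15 + 7
15 = 2·7 + 1
7 = 7·1 + 0
Since gcd(441, 1024) = 1, back-substitute to write 1 as a combination:
1 = 15 − 2·7
1 = −2·142 + 19·15
1 = 19·441 − 59·142
1 = −59·1024 + 137·441
So 441·137 ≡ 1 (mod 1024).

137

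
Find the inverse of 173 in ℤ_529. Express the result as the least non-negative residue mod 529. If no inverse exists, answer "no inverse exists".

gcd(529, 173) by repeated division:
529 = 3*173 + 10
173 = 17*10 + 3
10 = 3*3 + 1
3 = 3*1 + 0
gcd = 1, so the inverse exists. Back-substitute:
1 = 10 − 3·3
1 = −3·173 + 52·10
1 = 52·529 − 159·173
So 173·(-159) ≡ 1 (mod 529), and -159 ≡ 370 (mod 529).

370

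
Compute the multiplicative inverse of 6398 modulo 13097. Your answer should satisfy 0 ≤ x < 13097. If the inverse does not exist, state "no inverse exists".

no inverse exists

Compute gcd(6398, 13097):
13097 = 2*6398 + 301
6398 = 21*301 + 77
301 = 3*77 + 70
77 = 1*70 + 7
70 = 10*7 + 0
gcd(6398, 13097) = 7 ≠ 1, so 6398 has no multiplicative inverse modulo 13097.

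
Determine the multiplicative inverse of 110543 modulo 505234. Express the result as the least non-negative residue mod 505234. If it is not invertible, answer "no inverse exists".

gcd(505234, 110543) by repeated division:
505234 = 4×110543 + 63062
110543 = 1×63062 + 47481
63062 = 1×47481 + 15581
47481 = 3×15581 + 738
15581 = 21×738 + 83
738 = 8×83 + 74
83 = 1×74 + 9
74 = 8×9 + 2
9 = 4×2 + 1
2 = 2×1 + 0
gcd = 1, so the inverse exists. Back-substitute:
1 = 9 − 4·2
1 = −4·74 + 33·9
1 = 33·83 − 37·74
1 = −37·738 + 329·83
1 = 329·15581 − 6946·738
1 = −6946·47481 + 21167·15581
1 = 21167·63062 − 28113·47481
1 = −28113·110543 + 49280·63062
1 = 49280·505234 − 225233·110543
Hence 110543⁻¹ ≡ -225233 ≡ 280001 (mod 505234).

280001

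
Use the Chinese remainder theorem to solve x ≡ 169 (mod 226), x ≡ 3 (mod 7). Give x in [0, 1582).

395

Write x = 169 + 226·k. Then 226·k ≡ 3 − 169 ≡ 2 (mod 7).
Need 226⁻¹ mod 7. Extended Euclid on (7, 2):
7 = 3·2 + 1
2 = 2·1 + 0
Back-substitute:
1 = 7 − 3·2
226⁻¹ ≡ 4 (mod 7), so k ≡ 4·2 ≡ 1 (mod 7).
x = 169 + 226·1 = 395.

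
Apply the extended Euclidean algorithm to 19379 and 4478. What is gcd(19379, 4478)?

Repeated division:
19379 = 4*4478 + 1467
4478 = 3*1467 + 77
1467 = 19*77 + 4
77 = 19*4 + 1
4 = 4*1 + 0
gcd(19379, 4478) = 1.
Express as a combination:
1 = 77 − 19·4
1 = −19·1467 + 362·77
1 = 362·4478 − 1105·1467
1 = −1105·19379 + 4782·4478
So 1 = (-1105)·19379 + (4782)·4478.

1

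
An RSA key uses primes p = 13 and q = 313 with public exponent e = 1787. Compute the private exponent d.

947

φ(n) = (p−1)(q−1) = 12·312 = 3744.
Need d with 1787·d ≡ 1 (mod 3744). Apply the extended Euclidean algorithm:
3744 = 2×1787 + 170
1787 = 10×170 + 87
170 = 1×87 + 83
87 = 1×83 + 4
83 = 20×4 + 3
4 = 1×3 + 1
3 = 3×1 + 0
Back-substitute:
1 = 4 − 3
1 = −83 + 21·4
1 = 21·87 − 22·83
1 = −22·170 + 43·87
1 = 43·1787 − 452·170
1 = −452·3744 + 947·1787
So 1787·947 ≡ 1 (mod 3744), hence d = 947.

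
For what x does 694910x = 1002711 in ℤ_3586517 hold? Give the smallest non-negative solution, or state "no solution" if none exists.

1926995

First find gcd(694910, 3586517):
3586517 = 5*694910 + 111967
694910 = 6*111967 + 23108
111967 = 4*23108 + 19535
23108 = 1*19535 + 3573
19535 = 5*3573 + 1670
3573 = 2*1670 + 233
1670 = 7*233 + 39
233 = 5*39 + 38
39 = 1*38 + 1
38 = 38*1 + 0
gcd = 1, so a unique solution mod 3586517 exists.
Back-substitute for the Bézout coefficients:
1 = 39 − 38
1 = −233 + 6·39
1 = 6·1670 − 43·233
1 = −43·3573 + 92·1670
1 = 92·19535 − 503·3573
1 = −503·23108 + 595·19535
1 = 595·111967 − 2883·23108
1 = −2883·694910 + 17893·111967
1 = 17893·3586517 − 92348·694910
So 694910·(-92348) ≡ 1 (mod 3586517), giving 694910⁻¹ ≡ 3494169.
x ≡ 694910⁻¹·1002711 ≡ 3494169·1002711 ≡ 1926995 (mod 3586517).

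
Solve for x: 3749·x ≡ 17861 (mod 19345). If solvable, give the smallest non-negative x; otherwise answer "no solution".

First find gcd(3749, 19345):
19345 = 5×3749 + 600
3749 = 6×600 + 149
600 = 4×149 + 4
149 = 37×4 + 1
4 = 4×1 + 0
gcd = 1, so a unique solution mod 19345 exists.
Back-substitute for the Bézout coefficients:
1 = 149 − 37·4
1 = −37·600 + 149·149
1 = 149·3749 − 931·600
1 = −931·19345 + 4804·3749
So 3749·(4804) ≡ 1 (mod 19345), giving 3749⁻¹ ≡ 4804.
x ≡ 3749⁻¹·17861 ≡ 4804·17861 ≡ 9169 (mod 19345).

9169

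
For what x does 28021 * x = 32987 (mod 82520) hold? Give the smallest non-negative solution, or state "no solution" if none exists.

First find gcd(28021, 82520):
82520 = 2·28021 + 26478
28021 = 1·26478 + 1543
26478 = 17·1543 + 247
1543 = 6·247 + 61
247 = 4·61 + 3
61 = 20·3 + 1
3 = 3·1 + 0
gcd = 1, so a unique solution mod 82520 exists.
Back-substitute for the Bézout coefficients:
1 = 61 − 20·3
1 = −20·247 + 81·61
1 = 81·1543 − 506·247
1 = −506·26478 + 8683·1543
1 = 8683·28021 − 9189·26478
1 = −9189·82520 + 27061·28021
So 28021·(27061) ≡ 1 (mod 82520), giving 28021⁻¹ ≡ 27061.
x ≡ 28021⁻¹·32987 ≡ 27061·32987 ≡ 42367 (mod 82520).

42367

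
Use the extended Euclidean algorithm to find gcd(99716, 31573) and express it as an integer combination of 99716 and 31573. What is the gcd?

Repeated division:
99716 = 3·31573 + 4997
31573 = 6·4997 + 1591
4997 = 3·1591 + 224
1591 = 7·224 + 23
224 = 9·23 + 17
23 = 1·17 + 6
17 = 2·6 + 5
6 = 1·5 + 1
5 = 5·1 + 0
gcd(99716, 31573) = 1.
Express as a combination:
1 = 6 − 5
1 = −17 + 3·6
1 = 3·23 − 4·17
1 = −4·224 + 39·23
1 = 39·1591 − 277·224
1 = −277·4997 + 870·1591
1 = 870·31573 − 5497·4997
1 = −5497·99716 + 17361·31573
So 1 = (-5497)·99716 + (17361)·31573.

1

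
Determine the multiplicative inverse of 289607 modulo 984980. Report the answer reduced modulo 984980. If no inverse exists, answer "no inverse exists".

232383

gcd(984980, 289607) by repeated division:
984980 = 3·289607 + 116159
289607 = 2·116159 + 57289
116159 = 2·57289 + 1581
57289 = 36·1581 + 373
1581 = 4·373 + 89
373 = 4·89 + 17
89 = 5·17 + 4
17 = 4·4 + 1
4 = 4·1 + 0
Since gcd(289607, 984980) = 1, back-substitute to write 1 as a combination:
1 = 17 − 4·4
1 = −4·89 + 21·17
1 = 21·373 − 88·89
1 = −88·1581 + 373·373
1 = 373·57289 − 13516·1581
1 = −13516·116159 + 27405·57289
1 = 27405·289607 − 68326·116159
1 = −68326·984980 + 232383·289607
So 289607·232383 ≡ 1 (mod 984980).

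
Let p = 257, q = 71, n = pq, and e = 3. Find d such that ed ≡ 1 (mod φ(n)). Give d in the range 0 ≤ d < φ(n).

φ(n) = (p−1)(q−1) = 256·70 = 17920.
Need d with 3·d ≡ 1 (mod 17920). Apply the extended Euclidean algorithm:
17920 = 5973·3 + 1
3 = 3·1 + 0
Back-substitute:
1 = 17920 − 5973·3
So 3·(-5973) ≡ 1 (mod 17920), hence d ≡ -5973 ≡ 11947 (mod 17920).

11947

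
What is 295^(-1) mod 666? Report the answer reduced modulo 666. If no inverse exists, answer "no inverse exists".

gcd(666, 295) by repeated division:
666 = 2×295 + 76
295 = 3×76 + 67
76 = 1×67 + 9
67 = 7×9 + 4
9 = 2×4 + 1
4 = 4×1 + 0
The gcd is 1. Working backward:
1 = 9 − 2·4
1 = −2·67 + 15·9
1 = 15·76 − 17·67
1 = −17·295 + 66·76
1 = 66·666 − 149·295
So 295·(-149) ≡ 1 (mod 666), and -149 ≡ 517 (mod 666).

517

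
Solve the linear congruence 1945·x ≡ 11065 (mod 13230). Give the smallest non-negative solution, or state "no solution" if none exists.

373

First find gcd(1945, 13230):
13230 = 6·1945 + 1560
1945 = 1·1560 + 385
1560 = 4·385 + 20
385 = 19·20 + 5
20 = 4·5 + 0
gcd = 5 and 5 | 11065, so solutions exist. Divide through by 5: 389x ≡ 2213 (mod 2646).
Now find 389⁻¹ mod 2646:
2646 = 6·389 + 312
389 = 1·312 + 77
312 = 4·77 + 4
77 = 19·4 + 1
4 = 4·1 + 0
Back-substitute:
1 = 77 − 19·4
1 = −19·312 + 77·77
1 = 77·389 − 96·312
1 = −96·2646 + 653·389
So 389⁻¹ ≡ 653 (mod 2646).
Then x ≡ 653·2213 ≡ 373 (mod 2646); the smallest non-negative solution is x = 373.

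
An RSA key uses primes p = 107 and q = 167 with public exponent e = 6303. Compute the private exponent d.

5843

φ(n) = (p−1)(q−1) = 106·166 = 17596.
Need d with 6303·d ≡ 1 (mod 17596). Apply the extended Euclidean algorithm:
17596 = 2·6303 + 4990
6303 = 1·4990 + 1313
4990 = 3·1313 + 1051
1313 = 1·1051 + 262
1051 = 4·262 + 3
262 = 87·3 + 1
3 = 3·1 + 0
Back-substitute:
1 = 262 − 87·3
1 = −87·1051 + 349·262
1 = 349·1313 − 436·1051
1 = −436·4990 + 1657·1313
1 = 1657·6303 − 2093·4990
1 = −2093·17596 + 5843·6303
So 6303·5843 ≡ 1 (mod 17596), hence d = 5843.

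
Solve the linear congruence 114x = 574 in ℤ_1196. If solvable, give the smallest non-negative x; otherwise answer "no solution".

47

First find gcd(114, 1196):
1196 = 10×114 + 56
114 = 2×56 + 2
56 = 28×2 + 0
gcd = 2 and 2 | 574, so solutions exist. Divide through by 2: 57x ≡ 287 (mod 598).
Now find 57⁻¹ mod 598:
598 = 10*57 + 28
57 = 2*28 + 1
28 = 28*1 + 0
Back-substitute:
1 = 57 − 2·28
1 = −2·598 + 21·57
So 57⁻¹ ≡ 21 (mod 598).
Then x ≡ 21·287 ≡ 47 (mod 598); the smallest non-negative solution is x = 47.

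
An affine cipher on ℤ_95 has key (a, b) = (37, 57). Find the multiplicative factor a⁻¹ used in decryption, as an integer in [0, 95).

gcd(95, 37) by repeated division:
95 = 2×37 + 21
37 = 1×21 + 16
21 = 1×16 + 5
16 = 3×5 + 1
5 = 5×1 + 0
Since gcd(37, 95) = 1, back-substitute to write 1 as a combination:
1 = 16 − 3·5
1 = −3·21 + 4·16
1 = 4·37 − 7·21
1 = −7·95 + 18·37
So 37·18 ≡ 1 (mod 95).

18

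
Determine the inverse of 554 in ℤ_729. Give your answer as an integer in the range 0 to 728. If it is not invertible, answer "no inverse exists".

704

Apply the Euclidean algorithm to 729 and 554:
729 = 1·554 + 175
554 = 3·175 + 29
175 = 6·29 + 1
29 = 29·1 + 0
gcd = 1, so the inverse exists. Back-substitute:
1 = 175 − 6·29
1 = −6·554 + 19·175
1 = 19·729 − 25·554
Thus 554·(-25) ≡ 1 (mod 729); reducing, -25 mod 729 = 704.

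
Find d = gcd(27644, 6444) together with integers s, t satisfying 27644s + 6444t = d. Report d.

4

Repeated division:
27644 = 4*6444 + 1868
6444 = 3*1868 + 840
1868 = 2*840 + 188
840 = 4*188 + 88
188 = 2*88 + 12
88 = 7*12 + 4
12 = 3*4 + 0
gcd(27644, 6444) = 4.
Express as a combination:
4 = 88 − 7·12
4 = −7·188 + 15·88
4 = 15·840 − 67·188
4 = −67·1868 + 149·840
4 = 149·6444 − 514·1868
4 = −514·27644 + 2205·6444
So 4 = (-514)·27644 + (2205)·6444.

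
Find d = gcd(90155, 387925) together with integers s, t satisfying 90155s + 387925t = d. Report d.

5

Apply Euclid's algorithm to 387925 and 90155:
387925 = 4×90155 + 27305
90155 = 3×27305 + 8240
27305 = 3×8240 + 2585
8240 = 3×2585 + 485
2585 = 5×485 + 160
485 = 3×160 + 5
160 = 32×5 + 0
gcd(90155, 387925) = 5.
Back-substituting:
5 = 485 − 3·160
5 = −3·2585 + 16·485
5 = 16·8240 − 51·2585
5 = −51·27305 + 169·8240
5 = 169·90155 − 558·27305
5 = −558·387925 + 2401·90155
So 5 = (-558)·387925 + (2401)·90155.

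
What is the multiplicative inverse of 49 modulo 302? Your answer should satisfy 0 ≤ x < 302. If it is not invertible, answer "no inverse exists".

Apply the Euclidean algorithm to 302 and 49:
302 = 6*49 + 8
49 = 6*8 + 1
8 = 8*1 + 0
gcd = 1, so the inverse exists. Back-substitute:
1 = 49 − 6·8
1 = −6·302 + 37·49
So 49·37 ≡ 1 (mod 302).

37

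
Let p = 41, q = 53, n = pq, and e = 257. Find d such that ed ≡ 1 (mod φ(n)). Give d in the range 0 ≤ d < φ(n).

φ(n) = (p−1)(q−1) = 40·52 = 2080.
Need d with 257·d ≡ 1 (mod 2080). Apply the extended Euclidean algorithm:
2080 = 8×257 + 24
257 = 10×24 + 17
24 = 1×17 + 7
17 = 2×7 + 3
7 = 2×3 + 1
3 = 3×1 + 0
Back-substitute:
1 = 7 − 2·3
1 = −2·17 + 5·7
1 = 5·24 − 7·17
1 = −7·257 + 75·24
1 = 75·2080 − 607·257
So 257·(-607) ≡ 1 (mod 2080), hence d ≡ -607 ≡ 1473 (mod 2080).

1473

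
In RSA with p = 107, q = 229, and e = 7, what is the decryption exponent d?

φ(n) = (p−1)(q−1) = 106·228 = 24168.
Need d with 7·d ≡ 1 (mod 24168). Apply the extended Euclidean algorithm:
24168 = 3452×7 + 4
7 = 1×4 + 3
4 = 1×3 + 1
3 = 3×1 + 0
Back-substitute:
1 = 4 − 3
1 = −7 + 2·4
1 = 2·24168 − 6905·7
So 7·(-6905) ≡ 1 (mod 24168), hence d ≡ -6905 ≡ 17263 (mod 24168).

17263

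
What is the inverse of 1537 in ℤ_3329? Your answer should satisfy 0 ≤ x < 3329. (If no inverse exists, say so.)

953

Apply the Euclidean algorithm to 3329 and 1537:
3329 = 2*1537 + 255
1537 = 6*255 + 7
255 = 36*7 + 3
7 = 2*3 + 1
3 = 3*1 + 0
gcd = 1, so the inverse exists. Back-substitute:
1 = 7 − 2·3
1 = −2·255 + 73·7
1 = 73·1537 − 440·255
1 = −440·3329 + 953·1537
So 1537·953 ≡ 1 (mod 3329).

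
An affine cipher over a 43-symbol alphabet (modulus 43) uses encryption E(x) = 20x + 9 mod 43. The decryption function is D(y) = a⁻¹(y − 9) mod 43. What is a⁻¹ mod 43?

28

gcd(43, 20) by repeated division:
43 = 2*20 + 3
20 = 6*3 + 2
3 = 1*2 + 1
2 = 2*1 + 0
Since gcd(20, 43) = 1, back-substitute to write 1 as a combination:
1 = 3 − 2
1 = −20 + 7·3
1 = 7·43 − 15·20
Thus 20·(-15) ≡ 1 (mod 43); reducing, -15 mod 43 = 28.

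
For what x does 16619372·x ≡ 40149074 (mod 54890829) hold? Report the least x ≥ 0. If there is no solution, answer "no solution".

3678613

First find gcd(16619372, 54890829):
54890829 = 3*16619372 + 5032713
16619372 = 3*5032713 + 1521233
5032713 = 3*1521233 + 469014
1521233 = 3*469014 + 114191
469014 = 4*114191 + 12250
114191 = 9*12250 + 3941
12250 = 3*3941 + 427
3941 = 9*427 + 98
427 = 4*98 + 35
98 = 2*35 + 28
35 = 1*28 + 7
28 = 4*7 + 0
gcd = 7 and 7 | 40149074, so solutions exist. Divide through by 7: 2374196x ≡ 5735582 (mod 7841547).
Now find 2374196⁻¹ mod 7841547:
7841547 = 3·2374196 + 718959
2374196 = 3·718959 + 217319
718959 = 3·217319 + 67002
217319 = 3·67002 + 16313
67002 = 4·16313 + 1750
16313 = 9·1750 + 563
1750 = 3·563 + 61
563 = 9·61 + 14
61 = 4·14 + 5
14 = 2·5 + 4
5 = 1·4 + 1
4 = 4·1 + 0
Back-substitute:
1 = 5 − 4
1 = −14 + 3·5
1 = 3·61 − 13·14
1 = −13·563 + 120·61
1 = 120·1750 − 373·563
1 = −373·16313 + 3477·1750
1 = 3477·67002 − 14281·16313
1 = −14281·217319 + 46320·67002
1 = 46320·718959 − 153241·217319
1 = −153241·2374196 + 506043·718959
1 = 506043·7841547 − 1671370·2374196
So 2374196·(-1671370) ≡ 1 (mod 7841547), i.e. 2374196⁻¹ ≡ 6170177.
Then x ≡ 6170177·5735582 ≡ 3678613 (mod 7841547); the smallest non-negative solution is x = 3678613.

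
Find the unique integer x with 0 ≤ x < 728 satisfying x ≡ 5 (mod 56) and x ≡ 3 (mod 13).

341

Write x = 5 + 56·k. Then 56·k ≡ 3 − 5 ≡ 11 (mod 13).
Need 56⁻¹ mod 13. Extended Euclid on (13, 4):
13 = 3×4 + 1
4 = 4×1 + 0
Back-substitute:
1 = 13 − 3·4
56⁻¹ ≡ 10 (mod 13), so k ≡ 10·11 ≡ 6 (mod 13).
x = 5 + 56·6 = 341.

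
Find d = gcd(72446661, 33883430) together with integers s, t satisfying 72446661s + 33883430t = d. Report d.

7

Repeated division:
72446661 = 2·33883430 + 4679801
33883430 = 7·4679801 + 1124823
4679801 = 4·1124823 + 180509
1124823 = 6·180509 + 41769
180509 = 4·41769 + 13433
41769 = 3·13433 + 1470
13433 = 9·1470 + 203
1470 = 7·203 + 49
203 = 4·49 + 7
49 = 7·7 + 0
gcd(72446661, 33883430) = 7.
Back-substituting:
7 = 203 − 4·49
7 = −4·1470 + 29·203
7 = 29·13433 − 265·1470
7 = −265·41769 + 824·13433
7 = 824·180509 − 3561·41769
7 = −3561·1124823 + 22190·180509
7 = 22190·4679801 − 92321·1124823
7 = −92321·33883430 + 668437·4679801
7 = 668437·72446661 − 1429195·33883430
So 7 = (668437)·72446661 + (-1429195)·33883430.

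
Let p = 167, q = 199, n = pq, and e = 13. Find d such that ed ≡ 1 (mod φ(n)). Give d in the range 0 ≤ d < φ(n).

7585

φ(n) = (p−1)(q−1) = 166·198 = 32868.
Need d with 13·d ≡ 1 (mod 32868). Apply the extended Euclidean algorithm:
32868 = 2528·13 + 4
13 = 3·4 + 1
4 = 4·1 + 0
Back-substitute:
1 = 13 − 3·4
1 = −3·32868 + 7585·13
So 13·7585 ≡ 1 (mod 32868), hence d = 7585.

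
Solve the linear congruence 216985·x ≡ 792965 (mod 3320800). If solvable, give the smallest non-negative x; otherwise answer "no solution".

426029

First find gcd(216985, 3320800):
3320800 = 15·216985 + 66025
216985 = 3·66025 + 18910
66025 = 3·18910 + 9295
18910 = 2·9295 + 320
9295 = 29·320 + 15
320 = 21·15 + 5
15 = 3·5 + 0
gcd = 5 and 5 | 792965, so solutions exist. Divide through by 5: 43397x ≡ 158593 (mod 664160).
Now find 43397⁻¹ mod 664160:
664160 = 15*43397 + 13205
43397 = 3*13205 + 3782
13205 = 3*3782 + 1859
3782 = 2*1859 + 64
1859 = 29*64 + 3
64 = 21*3 + 1
3 = 3*1 + 0
Back-substitute:
1 = 64 − 21·3
1 = −21·1859 + 610·64
1 = 610·3782 − 1241·1859
1 = −1241·13205 + 4333·3782
1 = 4333·43397 − 14240·13205
1 = −14240·664160 + 217933·43397
So 43397⁻¹ ≡ 217933 (mod 664160).
Then x ≡ 217933·158593 ≡ 426029 (mod 664160); the smallest non-negative solution is x = 426029.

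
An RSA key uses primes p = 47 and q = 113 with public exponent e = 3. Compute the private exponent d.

φ(n) = (p−1)(q−1) = 46·112 = 5152.
Need d with 3·d ≡ 1 (mod 5152). Apply the extended Euclidean algorithm:
5152 = 1717×3 + 1
3 = 3×1 + 0
Back-substitute:
1 = 5152 − 1717·3
So 3·(-1717) ≡ 1 (mod 5152), hence d ≡ -1717 ≡ 3435 (mod 5152).

3435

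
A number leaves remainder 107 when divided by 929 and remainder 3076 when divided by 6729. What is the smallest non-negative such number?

4699918

Write x = 107 + 929·k. Then 929·k ≡ 3076 − 107 ≡ 2969 (mod 6729).
Need 929⁻¹ mod 6729. Extended Euclid on (6729, 929):
6729 = 7*929 + 226
929 = 4*226 + 25
226 = 9*25 + 1
25 = 25*1 + 0
Back-substitute:
1 = 226 − 9·25
1 = −9·929 + 37·226
1 = 37·6729 − 268·929
929⁻¹ ≡ 6461 (mod 6729), so k ≡ 6461·2969 ≡ 5059 (mod 6729).
x = 107 + 929·5059 = 4699918.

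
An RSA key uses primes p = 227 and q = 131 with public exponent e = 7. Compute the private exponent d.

φ(n) = (p−1)(q−1) = 226·130 = 29380.
Need d with 7·d ≡ 1 (mod 29380). Apply the extended Euclidean algorithm:
29380 = 4197·7 + 1
7 = 7·1 + 0
Back-substitute:
1 = 29380 − 4197·7
So 7·(-4197) ≡ 1 (mod 29380), hence d ≡ -4197 ≡ 25183 (mod 29380).

25183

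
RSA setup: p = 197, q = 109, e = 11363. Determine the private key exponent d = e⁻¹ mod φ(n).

1019

φ(n) = (p−1)(q−1) = 196·108 = 21168.
Need d with 11363·d ≡ 1 (mod 21168). Apply the extended Euclidean algorithm:
21168 = 1*11363 + 9805
11363 = 1*9805 + 1558
9805 = 6*1558 + 457
1558 = 3*457 + 187
457 = 2*187 + 83
187 = 2*83 + 21
83 = 3*21 + 20
21 = 1*20 + 1
20 = 20*1 + 0
Back-substitute:
1 = 21 − 20
1 = −83 + 4·21
1 = 4·187 − 9·83
1 = −9·457 + 22·187
1 = 22·1558 − 75·457
1 = −75·9805 + 472·1558
1 = 472·11363 − 547·9805
1 = −547·21168 + 1019·11363
So 11363·1019 ≡ 1 (mod 21168), hence d = 1019.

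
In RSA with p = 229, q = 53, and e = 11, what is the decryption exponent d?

6467

φ(n) = (p−1)(q−1) = 228·52 = 11856.
Need d with 11·d ≡ 1 (mod 11856). Apply the extended Euclidean algorithm:
11856 = 1077×11 + 9
11 = 1×9 + 2
9 = 4×2 + 1
2 = 2×1 + 0
Back-substitute:
1 = 9 − 4·2
1 = −4·11 + 5·9
1 = 5·11856 − 5389·11
So 11·(-5389) ≡ 1 (mod 11856), hence d ≡ -5389 ≡ 6467 (mod 11856).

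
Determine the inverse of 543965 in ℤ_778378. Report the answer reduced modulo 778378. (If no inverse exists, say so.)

Run Euclid on (778378, 543965):
778378 = 1·543965 + 234413
543965 = 2·234413 + 75139
234413 = 3·75139 + 8996
75139 = 8·8996 + 3171
8996 = 2·3171 + 2654
3171 = 1·2654 + 517
2654 = 5·517 + 69
517 = 7·69 + 34
69 = 2·34 + 1
34 = 34·1 + 0
Since gcd(543965, 778378) = 1, back-substitute to write 1 as a combination:
1 = 69 − 2·34
1 = −2·517 + 15·69
1 = 15·2654 − 77·517
1 = −77·3171 + 92·2654
1 = 92·8996 − 261·3171
1 = −261·75139 + 2180·8996
1 = 2180·234413 − 6801·75139
1 = −6801·543965 + 15782·234413
1 = 15782·778378 − 22583·543965
Thus 543965·(-22583) ≡ 1 (mod 778378); reducing, -22583 mod 778378 = 755795.

755795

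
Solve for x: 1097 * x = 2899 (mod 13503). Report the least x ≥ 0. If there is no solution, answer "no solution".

1172

First find gcd(1097, 13503):
13503 = 12·1097 + 339
1097 = 3·339 + 80
339 = 4·80 + 19
80 = 4·19 + 4
19 = 4·4 + 3
4 = 1·3 + 1
3 = 3·1 + 0
gcd = 1, so a unique solution mod 13503 exists.
Back-substitute for the Bézout coefficients:
1 = 4 − 3
1 = −19 + 5·4
1 = 5·80 − 21·19
1 = −21·339 + 89·80
1 = 89·1097 − 288·339
1 = −288·13503 + 3545·1097
So 1097·(3545) ≡ 1 (mod 13503), giving 1097⁻¹ ≡ 3545.
x ≡ 1097⁻¹·2899 ≡ 3545·2899 ≡ 1172 (mod 13503).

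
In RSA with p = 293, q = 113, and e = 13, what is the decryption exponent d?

25157

φ(n) = (p−1)(q−1) = 292·112 = 32704.
Need d with 13·d ≡ 1 (mod 32704). Apply the extended Euclidean algorithm:
32704 = 2515×13 + 9
13 = 1×9 + 4
9 = 2×4 + 1
4 = 4×1 + 0
Back-substitute:
1 = 9 − 2·4
1 = −2·13 + 3·9
1 = 3·32704 − 7547·13
So 13·(-7547) ≡ 1 (mod 32704), hence d ≡ -7547 ≡ 25157 (mod 32704).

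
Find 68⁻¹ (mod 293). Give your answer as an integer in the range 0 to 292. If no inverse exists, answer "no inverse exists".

237

gcd(293, 68) by repeated division:
293 = 4·68 + 21
68 = 3·21 + 5
21 = 4·5 + 1
5 = 5·1 + 0
gcd = 1, so the inverse exists. Back-substitute:
1 = 21 − 4·5
1 = −4·68 + 13·21
1 = 13·293 − 56·68
So 68·(-56) ≡ 1 (mod 293), and -56 ≡ 237 (mod 293).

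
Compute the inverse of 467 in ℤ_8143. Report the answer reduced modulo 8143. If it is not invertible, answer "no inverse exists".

3313

Apply the Euclidean algorithm to 8143 and 467:
8143 = 17*467 + 204
467 = 2*204 + 59
204 = 3*59 + 27
59 = 2*27 + 5
27 = 5*5 + 2
5 = 2*2 + 1
2 = 2*1 + 0
The gcd is 1. Working backward:
1 = 5 − 2·2
1 = −2·27 + 11·5
1 = 11·59 − 24·27
1 = −24·204 + 83·59
1 = 83·467 − 190·204
1 = −190·8143 + 3313·467
So 467·3313 ≡ 1 (mod 8143).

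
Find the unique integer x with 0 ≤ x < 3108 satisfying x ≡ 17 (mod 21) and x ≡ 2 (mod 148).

2222

Write x = 17 + 21·k. Then 21·k ≡ 2 − 17 ≡ 133 (mod 148).
Need 21⁻¹ mod 148. Extended Euclid on (148, 21):
148 = 7×21 + 1
21 = 21×1 + 0
Back-substitute:
1 = 148 − 7·21
21⁻¹ ≡ 141 (mod 148), so k ≡ 141·133 ≡ 105 (mod 148).
x = 17 + 21·105 = 2222.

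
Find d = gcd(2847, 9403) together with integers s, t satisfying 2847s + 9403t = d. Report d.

Repeated division:
9403 = 3×2847 + 862
2847 = 3×862 + 261
862 = 3×261 + 79
261 = 3×79 + 24
79 = 3×24 + 7
24 = 3×7 + 3
7 = 2×3 + 1
3 = 3×1 + 0
gcd(2847, 9403) = 1.
Back-substituting:
1 = 7 − 2·3
1 = −2·24 + 7·7
1 = 7·79 − 23·24
1 = −23·261 + 76·79
1 = 76·862 − 251·261
1 = −251·2847 + 829·862
1 = 829·9403 − 2738·2847
So 1 = (829)·9403 + (-2738)·2847.

1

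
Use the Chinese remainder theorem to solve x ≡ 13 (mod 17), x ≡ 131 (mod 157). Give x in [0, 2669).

2172

Write x = 13 + 17·k. Then 17·k ≡ 131 − 13 ≡ 118 (mod 157).
Need 17⁻¹ mod 157. Extended Euclid on (157, 17):
157 = 9·17 + 4
17 = 4·4 + 1
4 = 4·1 + 0
Back-substitute:
1 = 17 − 4·4
1 = −4·157 + 37·17
17⁻¹ ≡ 37 (mod 157), so k ≡ 37·118 ≡ 127 (mod 157).
x = 13 + 17·127 = 2172.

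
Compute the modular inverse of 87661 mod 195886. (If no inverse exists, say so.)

gcd(195886, 87661) by repeated division:
195886 = 2×87661 + 20564
87661 = 4×20564 + 5405
20564 = 3×5405 + 4349
5405 = 1×4349 + 1056
4349 = 4×1056 + 125
1056 = 8×125 + 56
125 = 2×56 + 13
56 = 4×13 + 4
13 = 3×4 + 1
4 = 4×1 + 0
Since gcd(87661, 195886) = 1, back-substitute to write 1 as a combination:
1 = 13 − 3·4
1 = −3·56 + 13·13
1 = 13·125 − 29·56
1 = −29·1056 + 245·125
1 = 245·4349 − 1009·1056
1 = −1009·5405 + 1254·4349
1 = 1254·20564 − 4771·5405
1 = −4771·87661 + 20338·20564
1 = 20338·195886 − 45447·87661
So 87661·(-45447) ≡ 1 (mod 195886), and -45447 ≡ 150439 (mod 195886).

150439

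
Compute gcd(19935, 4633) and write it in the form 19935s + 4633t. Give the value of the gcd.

1

Repeated division:
19935 = 4×4633 + 1403
4633 = 3×1403 + 424
1403 = 3×424 + 131
424 = 3×131 + 31
131 = 4×31 + 7
31 = 4×7 + 3
7 = 2×3 + 1
3 = 3×1 + 0
gcd(19935, 4633) = 1.
Back-substituting:
1 = 7 − 2·3
1 = −2·31 + 9·7
1 = 9·131 − 38·31
1 = −38·424 + 123·131
1 = 123·1403 − 407·424
1 = −407·4633 + 1344·1403
1 = 1344·19935 − 5783·4633
So 1 = (1344)·19935 + (-5783)·4633.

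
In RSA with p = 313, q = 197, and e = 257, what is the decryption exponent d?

48065

φ(n) = (p−1)(q−1) = 312·196 = 61152.
Need d with 257·d ≡ 1 (mod 61152). Apply the extended Euclidean algorithm:
61152 = 237*257 + 243
257 = 1*243 + 14
243 = 17*14 + 5
14 = 2*5 + 4
5 = 1*4 + 1
4 = 4*1 + 0
Back-substitute:
1 = 5 − 4
1 = −14 + 3·5
1 = 3·243 − 52·14
1 = −52·257 + 55·243
1 = 55·61152 − 13087·257
So 257·(-13087) ≡ 1 (mod 61152), hence d ≡ -13087 ≡ 48065 (mod 61152).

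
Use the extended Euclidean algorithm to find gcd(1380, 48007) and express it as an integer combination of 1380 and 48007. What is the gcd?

1

Euclidean algorithm:
48007 = 34*1380 + 1087
1380 = 1*1087 + 293
1087 = 3*293 + 208
293 = 1*208 + 85
208 = 2*85 + 38
85 = 2*38 + 9
38 = 4*9 + 2
9 = 4*2 + 1
2 = 2*1 + 0
gcd(1380, 48007) = 1.
Express as a combination:
1 = 9 − 4·2
1 = −4·38 + 17·9
1 = 17·85 − 38·38
1 = −38·208 + 93·85
1 = 93·293 − 131·208
1 = −131·1087 + 486·293
1 = 486·1380 − 617·1087
1 = −617·48007 + 21464·1380
So 1 = (-617)·48007 + (21464)·1380.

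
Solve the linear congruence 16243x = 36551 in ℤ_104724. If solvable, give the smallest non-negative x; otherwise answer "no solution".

First find gcd(16243, 104724):
104724 = 6·16243 + 7266
16243 = 2·7266 + 1711
7266 = 4·1711 + 422
1711 = 4·422 + 23
422 = 18·23 + 8
23 = 2·8 + 7
8 = 1·7 + 1
7 = 7·1 + 0
gcd = 1, so a unique solution mod 104724 exists.
Back-substitute for the Bézout coefficients:
1 = 8 − 7
1 = −23 + 3·8
1 = 3·422 − 55·23
1 = −55·1711 + 223·422
1 = 223·7266 − 947·1711
1 = −947·16243 + 2117·7266
1 = 2117·104724 − 13649·16243
So 16243·(-13649) ≡ 1 (mod 104724), giving 16243⁻¹ ≡ 91075.
x ≡ 16243⁻¹·36551 ≡ 91075·36551 ≡ 20537 (mod 104724).

20537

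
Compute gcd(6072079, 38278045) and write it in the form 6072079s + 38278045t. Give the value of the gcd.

13

Euclidean algorithm:
38278045 = 6×6072079 + 1845571
6072079 = 3×1845571 + 535366
1845571 = 3×535366 + 239473
535366 = 2×239473 + 56420
239473 = 4×56420 + 13793
56420 = 4×13793 + 1248
13793 = 11×1248 + 65
1248 = 19×65 + 13
65 = 5×13 + 0
gcd(6072079, 38278045) = 13.
Express as a combination:
13 = 1248 − 19·65
13 = −19·13793 + 210·1248
13 = 210·56420 − 859·13793
13 = −859·239473 + 3646·56420
13 = 3646·535366 − 8151·239473
13 = −8151·1845571 + 28099·535366
13 = 28099·6072079 − 92448·1845571
13 = −92448·38278045 + 582787·6072079
So 13 = (-92448)·38278045 + (582787)·6072079.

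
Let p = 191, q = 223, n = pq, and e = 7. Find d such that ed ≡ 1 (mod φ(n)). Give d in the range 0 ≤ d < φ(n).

φ(n) = (p−1)(q−1) = 190·222 = 42180.
Need d with 7·d ≡ 1 (mod 42180). Apply the extended Euclidean algorithm:
42180 = 6025·7 + 5
7 = 1·5 + 2
5 = 2·2 + 1
2 = 2·1 + 0
Back-substitute:
1 = 5 − 2·2
1 = −2·7 + 3·5
1 = 3·42180 − 18077·7
So 7·(-18077) ≡ 1 (mod 42180), hence d ≡ -18077 ≡ 24103 (mod 42180).

24103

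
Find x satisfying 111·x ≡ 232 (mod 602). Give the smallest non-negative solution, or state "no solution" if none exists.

First find gcd(111, 602):
602 = 5×111 + 47
111 = 2×47 + 17
47 = 2×17 + 13
17 = 1×13 + 4
13 = 3×4 + 1
4 = 4×1 + 0
gcd = 1, so a unique solution mod 602 exists.
Back-substitute for the Bézout coefficients:
1 = 13 − 3·4
1 = −3·17 + 4·13
1 = 4·47 − 11·17
1 = −11·111 + 26·47
1 = 26·602 − 141·111
So 111·(-141) ≡ 1 (mod 602), giving 111⁻¹ ≡ 461.
x ≡ 111⁻¹·232 ≡ 461·232 ≡ 398 (mod 602).

398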